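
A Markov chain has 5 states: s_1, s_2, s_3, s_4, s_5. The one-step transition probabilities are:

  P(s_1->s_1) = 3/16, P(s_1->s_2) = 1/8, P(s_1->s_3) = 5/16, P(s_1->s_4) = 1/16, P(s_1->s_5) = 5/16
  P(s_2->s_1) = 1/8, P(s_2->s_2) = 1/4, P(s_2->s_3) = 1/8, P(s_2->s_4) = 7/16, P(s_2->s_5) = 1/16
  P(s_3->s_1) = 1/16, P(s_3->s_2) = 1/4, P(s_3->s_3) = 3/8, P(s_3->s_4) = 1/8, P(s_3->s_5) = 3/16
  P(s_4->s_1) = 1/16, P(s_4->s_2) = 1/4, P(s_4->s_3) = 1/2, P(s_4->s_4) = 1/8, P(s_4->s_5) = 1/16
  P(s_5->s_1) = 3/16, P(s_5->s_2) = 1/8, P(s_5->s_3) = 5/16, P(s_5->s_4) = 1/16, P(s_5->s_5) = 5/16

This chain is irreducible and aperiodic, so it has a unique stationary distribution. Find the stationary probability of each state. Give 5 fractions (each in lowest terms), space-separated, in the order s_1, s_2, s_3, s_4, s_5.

The stationary distribution satisfies pi = pi * P, i.e.:
  pi_s_1 = 3/16*pi_s_1 + 1/8*pi_s_2 + 1/16*pi_s_3 + 1/16*pi_s_4 + 3/16*pi_s_5
  pi_s_2 = 1/8*pi_s_1 + 1/4*pi_s_2 + 1/4*pi_s_3 + 1/4*pi_s_4 + 1/8*pi_s_5
  pi_s_3 = 5/16*pi_s_1 + 1/8*pi_s_2 + 3/8*pi_s_3 + 1/2*pi_s_4 + 5/16*pi_s_5
  pi_s_4 = 1/16*pi_s_1 + 7/16*pi_s_2 + 1/8*pi_s_3 + 1/8*pi_s_4 + 1/16*pi_s_5
  pi_s_5 = 5/16*pi_s_1 + 1/16*pi_s_2 + 3/16*pi_s_3 + 1/16*pi_s_4 + 5/16*pi_s_5
with normalization: pi_s_1 + pi_s_2 + pi_s_3 + pi_s_4 + pi_s_5 = 1.

Using the first 4 balance equations plus normalization, the linear system A*pi = b is:
  [-13/16, 1/8, 1/16, 1/16, 3/16] . pi = 0
  [1/8, -3/4, 1/4, 1/4, 1/8] . pi = 0
  [5/16, 1/8, -5/8, 1/2, 5/16] . pi = 0
  [1/16, 7/16, 1/8, -7/8, 1/16] . pi = 0
  [1, 1, 1, 1, 1] . pi = 1

Solving yields:
  pi_s_1 = 445/3984
  pi_s_2 = 160/747
  pi_s_3 = 27/83
  pi_s_4 = 130/747
  pi_s_5 = 2089/11952

Verification (pi * P):
  445/3984*3/16 + 160/747*1/8 + 27/83*1/16 + 130/747*1/16 + 2089/11952*3/16 = 445/3984 = pi_s_1  (ok)
  445/3984*1/8 + 160/747*1/4 + 27/83*1/4 + 130/747*1/4 + 2089/11952*1/8 = 160/747 = pi_s_2  (ok)
  445/3984*5/16 + 160/747*1/8 + 27/83*3/8 + 130/747*1/2 + 2089/11952*5/16 = 27/83 = pi_s_3  (ok)
  445/3984*1/16 + 160/747*7/16 + 27/83*1/8 + 130/747*1/8 + 2089/11952*1/16 = 130/747 = pi_s_4  (ok)
  445/3984*5/16 + 160/747*1/16 + 27/83*3/16 + 130/747*1/16 + 2089/11952*5/16 = 2089/11952 = pi_s_5  (ok)

Answer: 445/3984 160/747 27/83 130/747 2089/11952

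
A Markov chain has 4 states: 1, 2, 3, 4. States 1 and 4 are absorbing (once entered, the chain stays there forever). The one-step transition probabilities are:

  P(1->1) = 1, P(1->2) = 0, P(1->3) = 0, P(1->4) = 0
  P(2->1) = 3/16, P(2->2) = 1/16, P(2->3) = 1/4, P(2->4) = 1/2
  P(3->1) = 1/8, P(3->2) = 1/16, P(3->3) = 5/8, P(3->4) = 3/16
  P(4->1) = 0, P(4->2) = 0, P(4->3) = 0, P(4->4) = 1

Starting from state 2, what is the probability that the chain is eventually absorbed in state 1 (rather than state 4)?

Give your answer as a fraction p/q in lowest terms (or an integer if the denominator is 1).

Answer: 13/43

Derivation:
Let a_i = P(absorbed in 1 | start in state i).
Boundary conditions: a_1 = 1, a_4 = 0.
For each transient state i, a_i = sum_j P(i->j) * a_j:
  a_2 = 3/16*a_1 + 1/16*a_2 + 1/4*a_3 + 1/2*a_4
  a_3 = 1/8*a_1 + 1/16*a_2 + 5/8*a_3 + 3/16*a_4

Substituting a_1 = 1 and a_4 = 0, rearrange to (I - Q) a = r where r[i] = P(i -> 1):
  [15/16, -1/4] . (a_2, a_3) = 3/16
  [-1/16, 3/8] . (a_2, a_3) = 1/8

Solving yields:
  a_2 = 13/43
  a_3 = 33/86

Starting state is 2, so the absorption probability is a_2 = 13/43.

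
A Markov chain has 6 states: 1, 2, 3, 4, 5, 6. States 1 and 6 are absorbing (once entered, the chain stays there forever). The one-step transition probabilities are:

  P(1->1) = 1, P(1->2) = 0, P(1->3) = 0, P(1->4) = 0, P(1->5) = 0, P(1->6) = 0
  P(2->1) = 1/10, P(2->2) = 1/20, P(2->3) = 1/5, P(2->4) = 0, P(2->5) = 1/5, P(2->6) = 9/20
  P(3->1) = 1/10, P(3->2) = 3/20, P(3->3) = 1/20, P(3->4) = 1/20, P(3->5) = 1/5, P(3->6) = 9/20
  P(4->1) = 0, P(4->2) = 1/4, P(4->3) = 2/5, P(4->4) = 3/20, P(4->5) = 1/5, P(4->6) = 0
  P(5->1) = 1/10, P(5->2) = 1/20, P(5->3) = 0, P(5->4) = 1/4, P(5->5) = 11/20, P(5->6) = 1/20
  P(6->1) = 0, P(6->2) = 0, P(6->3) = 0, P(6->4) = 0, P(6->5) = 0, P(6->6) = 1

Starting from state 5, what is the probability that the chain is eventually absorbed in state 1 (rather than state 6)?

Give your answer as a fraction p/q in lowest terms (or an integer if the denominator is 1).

Answer: 15198/37501

Derivation:
Let a_i = P(absorbed in 1 | start in state i).
Boundary conditions: a_1 = 1, a_6 = 0.
For each transient state i, a_i = sum_j P(i->j) * a_j:
  a_2 = 1/10*a_1 + 1/20*a_2 + 1/5*a_3 + 0*a_4 + 1/5*a_5 + 9/20*a_6
  a_3 = 1/10*a_1 + 3/20*a_2 + 1/20*a_3 + 1/20*a_4 + 1/5*a_5 + 9/20*a_6
  a_4 = 0*a_1 + 1/4*a_2 + 2/5*a_3 + 3/20*a_4 + 1/5*a_5 + 0*a_6
  a_5 = 1/10*a_1 + 1/20*a_2 + 0*a_3 + 1/4*a_4 + 11/20*a_5 + 1/20*a_6

Substituting a_1 = 1 and a_6 = 0, rearrange to (I - Q) a = r where r[i] = P(i -> 1):
  [19/20, -1/5, 0, -1/5] . (a_2, a_3, a_4, a_5) = 1/10
  [-3/20, 19/20, -1/20, -1/5] . (a_2, a_3, a_4, a_5) = 1/10
  [-1/4, -2/5, 17/20, -1/5] . (a_2, a_3, a_4, a_5) = 0
  [-1/20, 0, -1/4, 9/20] . (a_2, a_3, a_4, a_5) = 1/10

Solving yields:
  a_2 = 9070/37501
  a_3 = 9134/37501
  a_4 = 10542/37501
  a_5 = 15198/37501

Starting state is 5, so the absorption probability is a_5 = 15198/37501.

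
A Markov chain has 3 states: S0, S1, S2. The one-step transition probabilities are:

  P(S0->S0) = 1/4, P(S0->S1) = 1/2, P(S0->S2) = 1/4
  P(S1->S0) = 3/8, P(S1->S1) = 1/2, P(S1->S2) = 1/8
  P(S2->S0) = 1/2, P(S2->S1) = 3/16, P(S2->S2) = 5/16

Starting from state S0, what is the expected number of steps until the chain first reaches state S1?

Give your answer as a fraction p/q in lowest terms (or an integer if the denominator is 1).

Answer: 12/5

Derivation:
Let h_i = expected steps to first reach S1 from state i.
Boundary: h_S1 = 0.
First-step equations for the other states:
  h_S0 = 1 + 1/4*h_S0 + 1/2*h_S1 + 1/4*h_S2
  h_S2 = 1 + 1/2*h_S0 + 3/16*h_S1 + 5/16*h_S2

Substituting h_S1 = 0 and rearranging gives the linear system (I - Q) h = 1:
  [3/4, -1/4] . (h_S0, h_S2) = 1
  [-1/2, 11/16] . (h_S0, h_S2) = 1

Solving yields:
  h_S0 = 12/5
  h_S2 = 16/5

Starting state is S0, so the expected hitting time is h_S0 = 12/5.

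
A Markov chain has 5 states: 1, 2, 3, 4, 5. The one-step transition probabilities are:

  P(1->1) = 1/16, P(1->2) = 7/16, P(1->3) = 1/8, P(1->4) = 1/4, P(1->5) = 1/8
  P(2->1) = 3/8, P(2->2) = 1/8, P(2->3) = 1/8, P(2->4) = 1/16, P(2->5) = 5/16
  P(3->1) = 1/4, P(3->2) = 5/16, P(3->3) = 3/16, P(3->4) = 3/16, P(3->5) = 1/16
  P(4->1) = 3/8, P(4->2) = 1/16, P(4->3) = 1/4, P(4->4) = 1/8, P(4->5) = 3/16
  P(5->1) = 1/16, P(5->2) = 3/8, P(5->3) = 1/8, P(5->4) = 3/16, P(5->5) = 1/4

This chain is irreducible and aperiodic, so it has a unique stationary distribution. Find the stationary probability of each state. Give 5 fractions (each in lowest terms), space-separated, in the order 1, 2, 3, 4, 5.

Answer: 17159/76788 20257/76788 659/4266 451/2844 5111/25596

Derivation:
The stationary distribution satisfies pi = pi * P, i.e.:
  pi_1 = 1/16*pi_1 + 3/8*pi_2 + 1/4*pi_3 + 3/8*pi_4 + 1/16*pi_5
  pi_2 = 7/16*pi_1 + 1/8*pi_2 + 5/16*pi_3 + 1/16*pi_4 + 3/8*pi_5
  pi_3 = 1/8*pi_1 + 1/8*pi_2 + 3/16*pi_3 + 1/4*pi_4 + 1/8*pi_5
  pi_4 = 1/4*pi_1 + 1/16*pi_2 + 3/16*pi_3 + 1/8*pi_4 + 3/16*pi_5
  pi_5 = 1/8*pi_1 + 5/16*pi_2 + 1/16*pi_3 + 3/16*pi_4 + 1/4*pi_5
with normalization: pi_1 + pi_2 + pi_3 + pi_4 + pi_5 = 1.

Using the first 4 balance equations plus normalization, the linear system A*pi = b is:
  [-15/16, 3/8, 1/4, 3/8, 1/16] . pi = 0
  [7/16, -7/8, 5/16, 1/16, 3/8] . pi = 0
  [1/8, 1/8, -13/16, 1/4, 1/8] . pi = 0
  [1/4, 1/16, 3/16, -7/8, 3/16] . pi = 0
  [1, 1, 1, 1, 1] . pi = 1

Solving yields:
  pi_1 = 17159/76788
  pi_2 = 20257/76788
  pi_3 = 659/4266
  pi_4 = 451/2844
  pi_5 = 5111/25596

Verification (pi * P):
  17159/76788*1/16 + 20257/76788*3/8 + 659/4266*1/4 + 451/2844*3/8 + 5111/25596*1/16 = 17159/76788 = pi_1  (ok)
  17159/76788*7/16 + 20257/76788*1/8 + 659/4266*5/16 + 451/2844*1/16 + 5111/25596*3/8 = 20257/76788 = pi_2  (ok)
  17159/76788*1/8 + 20257/76788*1/8 + 659/4266*3/16 + 451/2844*1/4 + 5111/25596*1/8 = 659/4266 = pi_3  (ok)
  17159/76788*1/4 + 20257/76788*1/16 + 659/4266*3/16 + 451/2844*1/8 + 5111/25596*3/16 = 451/2844 = pi_4  (ok)
  17159/76788*1/8 + 20257/76788*5/16 + 659/4266*1/16 + 451/2844*3/16 + 5111/25596*1/4 = 5111/25596 = pi_5  (ok)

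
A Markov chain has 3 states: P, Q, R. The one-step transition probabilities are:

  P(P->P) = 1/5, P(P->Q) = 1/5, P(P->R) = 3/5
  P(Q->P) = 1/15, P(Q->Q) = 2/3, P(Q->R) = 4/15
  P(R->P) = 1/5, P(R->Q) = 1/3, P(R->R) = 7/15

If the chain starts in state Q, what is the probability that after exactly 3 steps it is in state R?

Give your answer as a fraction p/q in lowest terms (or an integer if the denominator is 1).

Answer: 1256/3375

Derivation:
Computing P^3 by repeated multiplication:
P^1 =
  P: [1/5, 1/5, 3/5]
  Q: [1/15, 2/3, 4/15]
  R: [1/5, 1/3, 7/15]
P^2 =
  P: [13/75, 28/75, 34/75]
  Q: [1/9, 41/75, 77/225]
  R: [7/45, 94/225, 32/75]
P^3 =
  P: [169/1125, 163/375, 467/1125]
  Q: [143/1125, 338/675, 1256/3375]
  R: [487/3375, 61/135, 1363/3375]

(P^3)[Q -> R] = 1256/3375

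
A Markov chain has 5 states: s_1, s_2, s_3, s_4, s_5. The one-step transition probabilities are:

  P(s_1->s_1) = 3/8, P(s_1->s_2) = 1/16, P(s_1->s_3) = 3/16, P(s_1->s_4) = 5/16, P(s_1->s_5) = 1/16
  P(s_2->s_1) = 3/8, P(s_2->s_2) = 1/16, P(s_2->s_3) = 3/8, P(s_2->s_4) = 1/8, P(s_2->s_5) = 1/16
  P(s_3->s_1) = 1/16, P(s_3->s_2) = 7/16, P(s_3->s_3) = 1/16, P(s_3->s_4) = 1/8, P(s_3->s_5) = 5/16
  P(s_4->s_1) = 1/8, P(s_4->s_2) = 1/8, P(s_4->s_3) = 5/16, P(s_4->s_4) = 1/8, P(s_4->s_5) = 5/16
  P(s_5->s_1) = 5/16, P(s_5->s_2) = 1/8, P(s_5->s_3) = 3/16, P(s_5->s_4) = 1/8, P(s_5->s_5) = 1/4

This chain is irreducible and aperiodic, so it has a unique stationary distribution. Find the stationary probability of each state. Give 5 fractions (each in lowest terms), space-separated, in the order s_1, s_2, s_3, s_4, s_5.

The stationary distribution satisfies pi = pi * P, i.e.:
  pi_s_1 = 3/8*pi_s_1 + 3/8*pi_s_2 + 1/16*pi_s_3 + 1/8*pi_s_4 + 5/16*pi_s_5
  pi_s_2 = 1/16*pi_s_1 + 1/16*pi_s_2 + 7/16*pi_s_3 + 1/8*pi_s_4 + 1/8*pi_s_5
  pi_s_3 = 3/16*pi_s_1 + 3/8*pi_s_2 + 1/16*pi_s_3 + 5/16*pi_s_4 + 3/16*pi_s_5
  pi_s_4 = 5/16*pi_s_1 + 1/8*pi_s_2 + 1/8*pi_s_3 + 1/8*pi_s_4 + 1/8*pi_s_5
  pi_s_5 = 1/16*pi_s_1 + 1/16*pi_s_2 + 5/16*pi_s_3 + 5/16*pi_s_4 + 1/4*pi_s_5
with normalization: pi_s_1 + pi_s_2 + pi_s_3 + pi_s_4 + pi_s_5 = 1.

Using the first 4 balance equations plus normalization, the linear system A*pi = b is:
  [-5/8, 3/8, 1/16, 1/8, 5/16] . pi = 0
  [1/16, -15/16, 7/16, 1/8, 1/8] . pi = 0
  [3/16, 3/8, -15/16, 5/16, 3/16] . pi = 0
  [5/16, 1/8, 1/8, -7/8, 1/8] . pi = 0
  [1, 1, 1, 1, 1] . pi = 1

Solving yields:
  pi_s_1 = 6150/24311
  pi_s_2 = 12073/72933
  pi_s_3 = 15565/72933
  pi_s_4 = 4192/24311
  pi_s_5 = 14269/72933

Verification (pi * P):
  6150/24311*3/8 + 12073/72933*3/8 + 15565/72933*1/16 + 4192/24311*1/8 + 14269/72933*5/16 = 6150/24311 = pi_s_1  (ok)
  6150/24311*1/16 + 12073/72933*1/16 + 15565/72933*7/16 + 4192/24311*1/8 + 14269/72933*1/8 = 12073/72933 = pi_s_2  (ok)
  6150/24311*3/16 + 12073/72933*3/8 + 15565/72933*1/16 + 4192/24311*5/16 + 14269/72933*3/16 = 15565/72933 = pi_s_3  (ok)
  6150/24311*5/16 + 12073/72933*1/8 + 15565/72933*1/8 + 4192/24311*1/8 + 14269/72933*1/8 = 4192/24311 = pi_s_4  (ok)
  6150/24311*1/16 + 12073/72933*1/16 + 15565/72933*5/16 + 4192/24311*5/16 + 14269/72933*1/4 = 14269/72933 = pi_s_5  (ok)

Answer: 6150/24311 12073/72933 15565/72933 4192/24311 14269/72933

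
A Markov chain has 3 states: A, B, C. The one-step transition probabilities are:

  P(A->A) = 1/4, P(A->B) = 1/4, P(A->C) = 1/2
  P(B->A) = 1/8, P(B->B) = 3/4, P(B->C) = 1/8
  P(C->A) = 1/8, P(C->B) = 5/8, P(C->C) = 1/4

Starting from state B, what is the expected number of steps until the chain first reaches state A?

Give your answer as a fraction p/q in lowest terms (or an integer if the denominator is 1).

Answer: 8

Derivation:
Let h_i = expected steps to first reach A from state i.
Boundary: h_A = 0.
First-step equations for the other states:
  h_B = 1 + 1/8*h_A + 3/4*h_B + 1/8*h_C
  h_C = 1 + 1/8*h_A + 5/8*h_B + 1/4*h_C

Substituting h_A = 0 and rearranging gives the linear system (I - Q) h = 1:
  [1/4, -1/8] . (h_B, h_C) = 1
  [-5/8, 3/4] . (h_B, h_C) = 1

Solving yields:
  h_B = 8
  h_C = 8

Starting state is B, so the expected hitting time is h_B = 8.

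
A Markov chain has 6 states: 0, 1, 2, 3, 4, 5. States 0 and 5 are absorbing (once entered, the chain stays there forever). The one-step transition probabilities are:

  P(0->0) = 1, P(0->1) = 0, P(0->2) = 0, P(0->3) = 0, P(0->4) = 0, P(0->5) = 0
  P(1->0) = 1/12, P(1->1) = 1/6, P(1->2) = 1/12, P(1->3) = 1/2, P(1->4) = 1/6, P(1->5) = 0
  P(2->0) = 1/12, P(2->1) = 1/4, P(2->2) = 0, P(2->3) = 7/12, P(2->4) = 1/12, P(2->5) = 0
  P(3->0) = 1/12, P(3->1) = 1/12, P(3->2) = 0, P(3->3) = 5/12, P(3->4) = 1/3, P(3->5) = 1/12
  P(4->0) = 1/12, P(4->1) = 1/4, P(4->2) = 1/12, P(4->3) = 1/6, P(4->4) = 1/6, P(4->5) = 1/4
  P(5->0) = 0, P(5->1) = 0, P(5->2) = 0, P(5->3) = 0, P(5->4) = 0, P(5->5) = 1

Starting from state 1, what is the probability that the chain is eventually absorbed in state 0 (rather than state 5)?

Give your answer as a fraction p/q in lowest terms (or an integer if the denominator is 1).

Answer: 2148/4469

Derivation:
Let a_i = P(absorbed in 0 | start in state i).
Boundary conditions: a_0 = 1, a_5 = 0.
For each transient state i, a_i = sum_j P(i->j) * a_j:
  a_1 = 1/12*a_0 + 1/6*a_1 + 1/12*a_2 + 1/2*a_3 + 1/6*a_4 + 0*a_5
  a_2 = 1/12*a_0 + 1/4*a_1 + 0*a_2 + 7/12*a_3 + 1/12*a_4 + 0*a_5
  a_3 = 1/12*a_0 + 1/12*a_1 + 0*a_2 + 5/12*a_3 + 1/3*a_4 + 1/12*a_5
  a_4 = 1/12*a_0 + 1/4*a_1 + 1/12*a_2 + 1/6*a_3 + 1/6*a_4 + 1/4*a_5

Substituting a_0 = 1 and a_5 = 0, rearrange to (I - Q) a = r where r[i] = P(i -> 0):
  [5/6, -1/12, -1/2, -1/6] . (a_1, a_2, a_3, a_4) = 1/12
  [-1/4, 1, -7/12, -1/12] . (a_1, a_2, a_3, a_4) = 1/12
  [-1/12, 0, 7/12, -1/3] . (a_1, a_2, a_3, a_4) = 1/12
  [-1/4, -1/12, -1/6, 5/6] . (a_1, a_2, a_3, a_4) = 1/12

Solving yields:
  a_1 = 2148/4469
  a_2 = 2165/4469
  a_3 = 1911/4469
  a_4 = 1690/4469

Starting state is 1, so the absorption probability is a_1 = 2148/4469.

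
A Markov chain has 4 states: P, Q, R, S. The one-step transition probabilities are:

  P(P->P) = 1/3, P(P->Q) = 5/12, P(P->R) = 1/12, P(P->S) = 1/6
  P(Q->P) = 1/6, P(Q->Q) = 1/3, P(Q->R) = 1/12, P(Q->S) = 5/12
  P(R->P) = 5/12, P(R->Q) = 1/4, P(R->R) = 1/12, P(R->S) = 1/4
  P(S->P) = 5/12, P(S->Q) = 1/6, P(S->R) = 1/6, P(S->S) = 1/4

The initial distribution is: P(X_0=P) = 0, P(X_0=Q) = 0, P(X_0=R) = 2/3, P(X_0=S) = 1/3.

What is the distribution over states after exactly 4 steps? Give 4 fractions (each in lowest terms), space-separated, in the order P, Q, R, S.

Answer: 361/1152 2105/6912 6613/62208 4289/15552

Derivation:
Propagating the distribution step by step (d_{t+1} = d_t * P):
d_0 = (P=0, Q=0, R=2/3, S=1/3)
  d_1[P] = 0*1/3 + 0*1/6 + 2/3*5/12 + 1/3*5/12 = 5/12
  d_1[Q] = 0*5/12 + 0*1/3 + 2/3*1/4 + 1/3*1/6 = 2/9
  d_1[R] = 0*1/12 + 0*1/12 + 2/3*1/12 + 1/3*1/6 = 1/9
  d_1[S] = 0*1/6 + 0*5/12 + 2/3*1/4 + 1/3*1/4 = 1/4
d_1 = (P=5/12, Q=2/9, R=1/9, S=1/4)
  d_2[P] = 5/12*1/3 + 2/9*1/6 + 1/9*5/12 + 1/4*5/12 = 47/144
  d_2[Q] = 5/12*5/12 + 2/9*1/3 + 1/9*1/4 + 1/4*1/6 = 137/432
  d_2[R] = 5/12*1/12 + 2/9*1/12 + 1/9*1/12 + 1/4*1/6 = 5/48
  d_2[S] = 5/12*1/6 + 2/9*5/12 + 1/9*1/4 + 1/4*1/4 = 109/432
d_2 = (P=47/144, Q=137/432, R=5/48, S=109/432)
  d_3[P] = 47/144*1/3 + 137/432*1/6 + 5/48*5/12 + 109/432*5/12 = 67/216
  d_3[Q] = 47/144*5/12 + 137/432*1/3 + 5/48*1/4 + 109/432*1/6 = 803/2592
  d_3[R] = 47/144*1/12 + 137/432*1/12 + 5/48*1/12 + 109/432*1/6 = 541/5184
  d_3[S] = 47/144*1/6 + 137/432*5/12 + 5/48*1/4 + 109/432*1/4 = 1429/5184
d_3 = (P=67/216, Q=803/2592, R=541/5184, S=1429/5184)
  d_4[P] = 67/216*1/3 + 803/2592*1/6 + 541/5184*5/12 + 1429/5184*5/12 = 361/1152
  d_4[Q] = 67/216*5/12 + 803/2592*1/3 + 541/5184*1/4 + 1429/5184*1/6 = 2105/6912
  d_4[R] = 67/216*1/12 + 803/2592*1/12 + 541/5184*1/12 + 1429/5184*1/6 = 6613/62208
  d_4[S] = 67/216*1/6 + 803/2592*5/12 + 541/5184*1/4 + 1429/5184*1/4 = 4289/15552
d_4 = (P=361/1152, Q=2105/6912, R=6613/62208, S=4289/15552)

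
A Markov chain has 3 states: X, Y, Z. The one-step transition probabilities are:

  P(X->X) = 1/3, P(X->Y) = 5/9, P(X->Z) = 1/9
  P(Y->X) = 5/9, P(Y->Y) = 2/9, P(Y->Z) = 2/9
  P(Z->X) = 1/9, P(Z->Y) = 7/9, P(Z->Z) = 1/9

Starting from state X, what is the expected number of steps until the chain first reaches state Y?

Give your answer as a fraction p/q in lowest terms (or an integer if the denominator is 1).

Let h_i = expected steps to first reach Y from state i.
Boundary: h_Y = 0.
First-step equations for the other states:
  h_X = 1 + 1/3*h_X + 5/9*h_Y + 1/9*h_Z
  h_Z = 1 + 1/9*h_X + 7/9*h_Y + 1/9*h_Z

Substituting h_Y = 0 and rearranging gives the linear system (I - Q) h = 1:
  [2/3, -1/9] . (h_X, h_Z) = 1
  [-1/9, 8/9] . (h_X, h_Z) = 1

Solving yields:
  h_X = 81/47
  h_Z = 63/47

Starting state is X, so the expected hitting time is h_X = 81/47.

Answer: 81/47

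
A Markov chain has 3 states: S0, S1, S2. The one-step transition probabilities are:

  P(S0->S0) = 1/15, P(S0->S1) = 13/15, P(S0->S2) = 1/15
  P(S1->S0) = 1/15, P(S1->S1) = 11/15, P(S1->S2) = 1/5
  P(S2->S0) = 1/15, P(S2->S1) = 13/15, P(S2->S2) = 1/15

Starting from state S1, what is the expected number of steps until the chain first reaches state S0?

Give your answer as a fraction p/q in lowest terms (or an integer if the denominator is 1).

Answer: 15

Derivation:
Let h_i = expected steps to first reach S0 from state i.
Boundary: h_S0 = 0.
First-step equations for the other states:
  h_S1 = 1 + 1/15*h_S0 + 11/15*h_S1 + 1/5*h_S2
  h_S2 = 1 + 1/15*h_S0 + 13/15*h_S1 + 1/15*h_S2

Substituting h_S0 = 0 and rearranging gives the linear system (I - Q) h = 1:
  [4/15, -1/5] . (h_S1, h_S2) = 1
  [-13/15, 14/15] . (h_S1, h_S2) = 1

Solving yields:
  h_S1 = 15
  h_S2 = 15

Starting state is S1, so the expected hitting time is h_S1 = 15.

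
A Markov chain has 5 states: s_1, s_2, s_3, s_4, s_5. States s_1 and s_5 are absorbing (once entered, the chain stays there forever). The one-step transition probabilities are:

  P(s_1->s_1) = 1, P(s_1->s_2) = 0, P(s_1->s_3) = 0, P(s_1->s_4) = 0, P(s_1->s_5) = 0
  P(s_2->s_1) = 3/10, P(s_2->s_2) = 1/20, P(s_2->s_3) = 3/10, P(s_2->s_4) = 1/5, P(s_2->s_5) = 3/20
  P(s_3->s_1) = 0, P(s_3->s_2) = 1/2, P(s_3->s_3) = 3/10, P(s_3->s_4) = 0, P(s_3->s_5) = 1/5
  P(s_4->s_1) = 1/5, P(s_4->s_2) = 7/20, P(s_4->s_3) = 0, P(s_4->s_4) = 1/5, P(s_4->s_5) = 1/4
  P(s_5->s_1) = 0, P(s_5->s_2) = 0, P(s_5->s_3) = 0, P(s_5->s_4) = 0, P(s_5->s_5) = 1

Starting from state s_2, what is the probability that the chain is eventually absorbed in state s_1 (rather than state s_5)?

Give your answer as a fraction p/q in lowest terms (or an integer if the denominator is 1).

Answer: 196/363

Derivation:
Let a_i = P(absorbed in s_1 | start in state i).
Boundary conditions: a_s_1 = 1, a_s_5 = 0.
For each transient state i, a_i = sum_j P(i->j) * a_j:
  a_s_2 = 3/10*a_s_1 + 1/20*a_s_2 + 3/10*a_s_3 + 1/5*a_s_4 + 3/20*a_s_5
  a_s_3 = 0*a_s_1 + 1/2*a_s_2 + 3/10*a_s_3 + 0*a_s_4 + 1/5*a_s_5
  a_s_4 = 1/5*a_s_1 + 7/20*a_s_2 + 0*a_s_3 + 1/5*a_s_4 + 1/4*a_s_5

Substituting a_s_1 = 1 and a_s_5 = 0, rearrange to (I - Q) a = r where r[i] = P(i -> s_1):
  [19/20, -3/10, -1/5] . (a_s_2, a_s_3, a_s_4) = 3/10
  [-1/2, 7/10, 0] . (a_s_2, a_s_3, a_s_4) = 0
  [-7/20, 0, 4/5] . (a_s_2, a_s_3, a_s_4) = 1/5

Solving yields:
  a_s_2 = 196/363
  a_s_3 = 140/363
  a_s_4 = 353/726

Starting state is s_2, so the absorption probability is a_s_2 = 196/363.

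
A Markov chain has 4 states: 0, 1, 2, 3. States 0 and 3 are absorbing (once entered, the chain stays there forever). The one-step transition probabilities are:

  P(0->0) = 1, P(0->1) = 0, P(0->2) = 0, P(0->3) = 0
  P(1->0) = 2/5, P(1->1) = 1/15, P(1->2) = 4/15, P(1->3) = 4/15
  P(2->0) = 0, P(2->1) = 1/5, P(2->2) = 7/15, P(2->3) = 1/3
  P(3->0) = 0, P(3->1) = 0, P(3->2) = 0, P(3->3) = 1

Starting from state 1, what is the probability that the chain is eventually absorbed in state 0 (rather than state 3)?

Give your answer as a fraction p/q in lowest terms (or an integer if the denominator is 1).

Answer: 12/25

Derivation:
Let a_i = P(absorbed in 0 | start in state i).
Boundary conditions: a_0 = 1, a_3 = 0.
For each transient state i, a_i = sum_j P(i->j) * a_j:
  a_1 = 2/5*a_0 + 1/15*a_1 + 4/15*a_2 + 4/15*a_3
  a_2 = 0*a_0 + 1/5*a_1 + 7/15*a_2 + 1/3*a_3

Substituting a_0 = 1 and a_3 = 0, rearrange to (I - Q) a = r where r[i] = P(i -> 0):
  [14/15, -4/15] . (a_1, a_2) = 2/5
  [-1/5, 8/15] . (a_1, a_2) = 0

Solving yields:
  a_1 = 12/25
  a_2 = 9/50

Starting state is 1, so the absorption probability is a_1 = 12/25.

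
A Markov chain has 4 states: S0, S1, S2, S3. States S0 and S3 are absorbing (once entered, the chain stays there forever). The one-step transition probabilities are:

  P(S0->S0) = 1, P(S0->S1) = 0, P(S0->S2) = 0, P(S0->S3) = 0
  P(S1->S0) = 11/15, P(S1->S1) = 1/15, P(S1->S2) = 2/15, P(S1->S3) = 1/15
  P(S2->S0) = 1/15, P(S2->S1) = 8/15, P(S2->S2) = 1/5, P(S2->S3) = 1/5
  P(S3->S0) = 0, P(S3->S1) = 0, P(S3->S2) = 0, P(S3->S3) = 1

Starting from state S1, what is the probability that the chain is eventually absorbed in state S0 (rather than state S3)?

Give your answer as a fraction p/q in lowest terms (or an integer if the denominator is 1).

Let a_i = P(absorbed in S0 | start in state i).
Boundary conditions: a_S0 = 1, a_S3 = 0.
For each transient state i, a_i = sum_j P(i->j) * a_j:
  a_S1 = 11/15*a_S0 + 1/15*a_S1 + 2/15*a_S2 + 1/15*a_S3
  a_S2 = 1/15*a_S0 + 8/15*a_S1 + 1/5*a_S2 + 1/5*a_S3

Substituting a_S0 = 1 and a_S3 = 0, rearrange to (I - Q) a = r where r[i] = P(i -> S0):
  [14/15, -2/15] . (a_S1, a_S2) = 11/15
  [-8/15, 4/5] . (a_S1, a_S2) = 1/15

Solving yields:
  a_S1 = 67/76
  a_S2 = 51/76

Starting state is S1, so the absorption probability is a_S1 = 67/76.

Answer: 67/76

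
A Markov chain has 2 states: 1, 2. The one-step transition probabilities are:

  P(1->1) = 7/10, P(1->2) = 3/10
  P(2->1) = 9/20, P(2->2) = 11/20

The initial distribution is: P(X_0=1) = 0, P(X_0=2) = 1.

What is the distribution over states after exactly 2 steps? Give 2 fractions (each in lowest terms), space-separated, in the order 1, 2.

Propagating the distribution step by step (d_{t+1} = d_t * P):
d_0 = (1=0, 2=1)
  d_1[1] = 0*7/10 + 1*9/20 = 9/20
  d_1[2] = 0*3/10 + 1*11/20 = 11/20
d_1 = (1=9/20, 2=11/20)
  d_2[1] = 9/20*7/10 + 11/20*9/20 = 9/16
  d_2[2] = 9/20*3/10 + 11/20*11/20 = 7/16
d_2 = (1=9/16, 2=7/16)

Answer: 9/16 7/16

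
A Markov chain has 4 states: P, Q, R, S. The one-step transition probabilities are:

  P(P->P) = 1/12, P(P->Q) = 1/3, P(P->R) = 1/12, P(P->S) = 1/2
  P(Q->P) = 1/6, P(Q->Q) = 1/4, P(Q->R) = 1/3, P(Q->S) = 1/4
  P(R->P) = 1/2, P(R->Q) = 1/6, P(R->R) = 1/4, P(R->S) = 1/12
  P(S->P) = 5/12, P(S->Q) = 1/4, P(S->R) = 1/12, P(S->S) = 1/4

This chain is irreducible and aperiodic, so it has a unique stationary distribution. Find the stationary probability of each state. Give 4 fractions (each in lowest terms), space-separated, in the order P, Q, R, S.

The stationary distribution satisfies pi = pi * P, i.e.:
  pi_P = 1/12*pi_P + 1/6*pi_Q + 1/2*pi_R + 5/12*pi_S
  pi_Q = 1/3*pi_P + 1/4*pi_Q + 1/6*pi_R + 1/4*pi_S
  pi_R = 1/12*pi_P + 1/3*pi_Q + 1/4*pi_R + 1/12*pi_S
  pi_S = 1/2*pi_P + 1/4*pi_Q + 1/12*pi_R + 1/4*pi_S
with normalization: pi_P + pi_Q + pi_R + pi_S = 1.

Using the first 3 balance equations plus normalization, the linear system A*pi = b is:
  [-11/12, 1/6, 1/2, 5/12] . pi = 0
  [1/3, -3/4, 1/6, 1/4] . pi = 0
  [1/12, 1/3, -3/4, 1/12] . pi = 0
  [1, 1, 1, 1] . pi = 1

Solving yields:
  pi_P = 183/665
  pi_Q = 103/399
  pi_R = 118/665
  pi_S = 577/1995

Verification (pi * P):
  183/665*1/12 + 103/399*1/6 + 118/665*1/2 + 577/1995*5/12 = 183/665 = pi_P  (ok)
  183/665*1/3 + 103/399*1/4 + 118/665*1/6 + 577/1995*1/4 = 103/399 = pi_Q  (ok)
  183/665*1/12 + 103/399*1/3 + 118/665*1/4 + 577/1995*1/12 = 118/665 = pi_R  (ok)
  183/665*1/2 + 103/399*1/4 + 118/665*1/12 + 577/1995*1/4 = 577/1995 = pi_S  (ok)

Answer: 183/665 103/399 118/665 577/1995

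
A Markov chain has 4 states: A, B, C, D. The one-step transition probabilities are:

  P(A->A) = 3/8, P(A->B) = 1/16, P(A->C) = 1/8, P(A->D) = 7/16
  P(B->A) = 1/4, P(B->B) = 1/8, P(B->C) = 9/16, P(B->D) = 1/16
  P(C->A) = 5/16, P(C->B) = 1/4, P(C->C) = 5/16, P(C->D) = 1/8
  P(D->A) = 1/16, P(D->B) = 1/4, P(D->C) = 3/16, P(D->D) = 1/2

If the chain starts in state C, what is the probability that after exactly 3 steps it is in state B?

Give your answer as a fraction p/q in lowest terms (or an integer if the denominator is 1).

Computing P^3 by repeated multiplication:
P^1 =
  A: [3/8, 1/16, 1/8, 7/16]
  B: [1/4, 1/8, 9/16, 1/16]
  C: [5/16, 1/4, 5/16, 1/8]
  D: [1/16, 1/4, 3/16, 1/2]
P^2 =
  A: [57/256, 11/64, 13/64, 103/256]
  B: [39/128, 3/16, 37/128, 7/32]
  C: [73/256, 41/256, 77/256, 65/256]
  D: [45/256, 53/256, 77/256, 81/256]
P^3 =
  A: [881/4096, 765/4096, 1079/4096, 1371/4096]
  B: [543/2048, 347/2048, 563/2048, 595/2048]
  C: [263/1024, 723/4096, 1095/4096, 613/2048]
  D: [237/1024, 783/4096, 1195/4096, 585/2048]

(P^3)[C -> B] = 723/4096

Answer: 723/4096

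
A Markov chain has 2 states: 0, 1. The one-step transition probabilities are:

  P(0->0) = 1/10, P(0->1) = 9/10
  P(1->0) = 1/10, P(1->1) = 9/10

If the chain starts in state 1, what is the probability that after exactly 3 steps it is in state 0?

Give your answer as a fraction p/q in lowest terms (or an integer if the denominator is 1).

Answer: 1/10

Derivation:
Computing P^3 by repeated multiplication:
P^1 =
  0: [1/10, 9/10]
  1: [1/10, 9/10]
P^2 =
  0: [1/10, 9/10]
  1: [1/10, 9/10]
P^3 =
  0: [1/10, 9/10]
  1: [1/10, 9/10]

(P^3)[1 -> 0] = 1/10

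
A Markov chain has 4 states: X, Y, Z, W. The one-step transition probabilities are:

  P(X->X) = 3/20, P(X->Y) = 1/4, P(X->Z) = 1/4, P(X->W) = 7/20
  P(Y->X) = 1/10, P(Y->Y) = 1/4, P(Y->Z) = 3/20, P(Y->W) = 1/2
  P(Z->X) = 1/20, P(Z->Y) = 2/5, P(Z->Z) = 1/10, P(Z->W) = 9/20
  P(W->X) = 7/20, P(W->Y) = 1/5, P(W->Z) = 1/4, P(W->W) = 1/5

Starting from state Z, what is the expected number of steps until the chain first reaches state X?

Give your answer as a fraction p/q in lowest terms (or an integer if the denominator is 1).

Answer: 11580/2033

Derivation:
Let h_i = expected steps to first reach X from state i.
Boundary: h_X = 0.
First-step equations for the other states:
  h_Y = 1 + 1/10*h_X + 1/4*h_Y + 3/20*h_Z + 1/2*h_W
  h_Z = 1 + 1/20*h_X + 2/5*h_Y + 1/10*h_Z + 9/20*h_W
  h_W = 1 + 7/20*h_X + 1/5*h_Y + 1/4*h_Z + 1/5*h_W

Substituting h_X = 0 and rearranging gives the linear system (I - Q) h = 1:
  [3/4, -3/20, -1/2] . (h_Y, h_Z, h_W) = 1
  [-2/5, 9/10, -9/20] . (h_Y, h_Z, h_W) = 1
  [-1/5, -1/4, 4/5] . (h_Y, h_Z, h_W) = 1

Solving yields:
  h_Y = 10960/2033
  h_Z = 11580/2033
  h_W = 8900/2033

Starting state is Z, so the expected hitting time is h_Z = 11580/2033.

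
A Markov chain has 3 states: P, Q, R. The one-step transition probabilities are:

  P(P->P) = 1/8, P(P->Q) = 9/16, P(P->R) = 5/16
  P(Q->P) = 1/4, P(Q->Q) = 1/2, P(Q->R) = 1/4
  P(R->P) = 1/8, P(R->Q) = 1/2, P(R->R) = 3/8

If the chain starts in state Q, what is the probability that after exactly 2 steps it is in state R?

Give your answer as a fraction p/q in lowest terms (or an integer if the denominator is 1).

Answer: 19/64

Derivation:
Computing P^2 by repeated multiplication:
P^1 =
  P: [1/8, 9/16, 5/16]
  Q: [1/4, 1/2, 1/4]
  R: [1/8, 1/2, 3/8]
P^2 =
  P: [25/128, 65/128, 19/64]
  Q: [3/16, 33/64, 19/64]
  R: [3/16, 65/128, 39/128]

(P^2)[Q -> R] = 19/64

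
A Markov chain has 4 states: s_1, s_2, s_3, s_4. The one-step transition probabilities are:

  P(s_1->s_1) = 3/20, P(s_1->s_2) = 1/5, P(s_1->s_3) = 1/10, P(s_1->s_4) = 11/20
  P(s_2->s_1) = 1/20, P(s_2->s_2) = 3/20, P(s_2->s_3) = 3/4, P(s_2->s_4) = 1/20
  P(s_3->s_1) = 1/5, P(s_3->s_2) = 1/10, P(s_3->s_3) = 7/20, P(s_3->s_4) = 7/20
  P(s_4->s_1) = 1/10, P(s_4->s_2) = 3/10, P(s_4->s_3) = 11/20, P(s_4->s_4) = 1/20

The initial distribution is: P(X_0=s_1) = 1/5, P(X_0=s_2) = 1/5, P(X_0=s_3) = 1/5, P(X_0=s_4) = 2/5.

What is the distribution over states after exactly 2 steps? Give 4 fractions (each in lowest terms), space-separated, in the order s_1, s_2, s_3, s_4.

Answer: 283/2000 329/2000 223/500 31/125

Derivation:
Propagating the distribution step by step (d_{t+1} = d_t * P):
d_0 = (s_1=1/5, s_2=1/5, s_3=1/5, s_4=2/5)
  d_1[s_1] = 1/5*3/20 + 1/5*1/20 + 1/5*1/5 + 2/5*1/10 = 3/25
  d_1[s_2] = 1/5*1/5 + 1/5*3/20 + 1/5*1/10 + 2/5*3/10 = 21/100
  d_1[s_3] = 1/5*1/10 + 1/5*3/4 + 1/5*7/20 + 2/5*11/20 = 23/50
  d_1[s_4] = 1/5*11/20 + 1/5*1/20 + 1/5*7/20 + 2/5*1/20 = 21/100
d_1 = (s_1=3/25, s_2=21/100, s_3=23/50, s_4=21/100)
  d_2[s_1] = 3/25*3/20 + 21/100*1/20 + 23/50*1/5 + 21/100*1/10 = 283/2000
  d_2[s_2] = 3/25*1/5 + 21/100*3/20 + 23/50*1/10 + 21/100*3/10 = 329/2000
  d_2[s_3] = 3/25*1/10 + 21/100*3/4 + 23/50*7/20 + 21/100*11/20 = 223/500
  d_2[s_4] = 3/25*11/20 + 21/100*1/20 + 23/50*7/20 + 21/100*1/20 = 31/125
d_2 = (s_1=283/2000, s_2=329/2000, s_3=223/500, s_4=31/125)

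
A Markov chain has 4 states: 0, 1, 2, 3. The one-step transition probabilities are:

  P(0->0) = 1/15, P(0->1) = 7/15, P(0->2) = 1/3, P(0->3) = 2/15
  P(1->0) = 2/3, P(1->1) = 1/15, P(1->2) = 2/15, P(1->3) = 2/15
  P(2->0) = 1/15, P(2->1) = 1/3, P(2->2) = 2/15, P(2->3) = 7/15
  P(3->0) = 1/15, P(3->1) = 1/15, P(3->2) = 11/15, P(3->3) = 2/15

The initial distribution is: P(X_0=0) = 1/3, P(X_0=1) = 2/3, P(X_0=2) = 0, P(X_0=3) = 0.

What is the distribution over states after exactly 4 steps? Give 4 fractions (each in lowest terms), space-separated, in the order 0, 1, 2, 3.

Propagating the distribution step by step (d_{t+1} = d_t * P):
d_0 = (0=1/3, 1=2/3, 2=0, 3=0)
  d_1[0] = 1/3*1/15 + 2/3*2/3 + 0*1/15 + 0*1/15 = 7/15
  d_1[1] = 1/3*7/15 + 2/3*1/15 + 0*1/3 + 0*1/15 = 1/5
  d_1[2] = 1/3*1/3 + 2/3*2/15 + 0*2/15 + 0*11/15 = 1/5
  d_1[3] = 1/3*2/15 + 2/3*2/15 + 0*7/15 + 0*2/15 = 2/15
d_1 = (0=7/15, 1=1/5, 2=1/5, 3=2/15)
  d_2[0] = 7/15*1/15 + 1/5*2/3 + 1/5*1/15 + 2/15*1/15 = 14/75
  d_2[1] = 7/15*7/15 + 1/5*1/15 + 1/5*1/3 + 2/15*1/15 = 23/75
  d_2[2] = 7/15*1/3 + 1/5*2/15 + 1/5*2/15 + 2/15*11/15 = 23/75
  d_2[3] = 7/15*2/15 + 1/5*2/15 + 1/5*7/15 + 2/15*2/15 = 1/5
d_2 = (0=14/75, 1=23/75, 2=23/75, 3=1/5)
  d_3[0] = 14/75*1/15 + 23/75*2/3 + 23/75*1/15 + 1/5*1/15 = 94/375
  d_3[1] = 14/75*7/15 + 23/75*1/15 + 23/75*1/3 + 1/5*1/15 = 251/1125
  d_3[2] = 14/75*1/3 + 23/75*2/15 + 23/75*2/15 + 1/5*11/15 = 109/375
  d_3[3] = 14/75*2/15 + 23/75*2/15 + 23/75*7/15 + 1/5*2/15 = 53/225
d_3 = (0=94/375, 1=251/1125, 2=109/375, 3=53/225)
  d_4[0] = 94/375*1/15 + 251/1125*2/3 + 109/375*1/15 + 53/225*1/15 = 376/1875
  d_4[1] = 94/375*7/15 + 251/1125*1/15 + 109/375*1/3 + 53/225*1/15 = 11/45
  d_4[2] = 94/375*1/3 + 251/1125*2/15 + 109/375*2/15 + 53/225*11/15 = 203/625
  d_4[3] = 94/375*2/15 + 251/1125*2/15 + 109/375*7/15 + 53/225*2/15 = 259/1125
d_4 = (0=376/1875, 1=11/45, 2=203/625, 3=259/1125)

Answer: 376/1875 11/45 203/625 259/1125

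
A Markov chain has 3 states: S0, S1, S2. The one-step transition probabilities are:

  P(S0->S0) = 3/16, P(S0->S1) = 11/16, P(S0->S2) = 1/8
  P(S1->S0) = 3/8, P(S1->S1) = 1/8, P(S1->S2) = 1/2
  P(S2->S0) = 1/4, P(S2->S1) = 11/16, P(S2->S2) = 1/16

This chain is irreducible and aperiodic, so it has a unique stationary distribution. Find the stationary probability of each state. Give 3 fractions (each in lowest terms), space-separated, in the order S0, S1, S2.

Answer: 122/425 11/25 116/425

Derivation:
The stationary distribution satisfies pi = pi * P, i.e.:
  pi_S0 = 3/16*pi_S0 + 3/8*pi_S1 + 1/4*pi_S2
  pi_S1 = 11/16*pi_S0 + 1/8*pi_S1 + 11/16*pi_S2
  pi_S2 = 1/8*pi_S0 + 1/2*pi_S1 + 1/16*pi_S2
with normalization: pi_S0 + pi_S1 + pi_S2 = 1.

Using the first 2 balance equations plus normalization, the linear system A*pi = b is:
  [-13/16, 3/8, 1/4] . pi = 0
  [11/16, -7/8, 11/16] . pi = 0
  [1, 1, 1] . pi = 1

Solving yields:
  pi_S0 = 122/425
  pi_S1 = 11/25
  pi_S2 = 116/425

Verification (pi * P):
  122/425*3/16 + 11/25*3/8 + 116/425*1/4 = 122/425 = pi_S0  (ok)
  122/425*11/16 + 11/25*1/8 + 116/425*11/16 = 11/25 = pi_S1  (ok)
  122/425*1/8 + 11/25*1/2 + 116/425*1/16 = 116/425 = pi_S2  (ok)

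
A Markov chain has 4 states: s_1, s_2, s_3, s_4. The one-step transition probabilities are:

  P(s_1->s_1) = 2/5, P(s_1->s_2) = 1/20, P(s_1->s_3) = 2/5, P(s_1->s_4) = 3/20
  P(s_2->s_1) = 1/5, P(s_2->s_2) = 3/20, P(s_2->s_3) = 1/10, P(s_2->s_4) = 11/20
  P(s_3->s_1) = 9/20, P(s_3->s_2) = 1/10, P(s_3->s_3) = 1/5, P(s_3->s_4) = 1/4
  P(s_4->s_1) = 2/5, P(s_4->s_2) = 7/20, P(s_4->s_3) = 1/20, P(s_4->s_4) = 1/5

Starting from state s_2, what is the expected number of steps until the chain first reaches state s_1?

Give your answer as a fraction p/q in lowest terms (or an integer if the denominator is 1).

Let h_i = expected steps to first reach s_1 from state i.
Boundary: h_s_1 = 0.
First-step equations for the other states:
  h_s_2 = 1 + 1/5*h_s_1 + 3/20*h_s_2 + 1/10*h_s_3 + 11/20*h_s_4
  h_s_3 = 1 + 9/20*h_s_1 + 1/10*h_s_2 + 1/5*h_s_3 + 1/4*h_s_4
  h_s_4 = 1 + 2/5*h_s_1 + 7/20*h_s_2 + 1/20*h_s_3 + 1/5*h_s_4

Substituting h_s_1 = 0 and rearranging gives the linear system (I - Q) h = 1:
  [17/20, -1/10, -11/20] . (h_s_2, h_s_3, h_s_4) = 1
  [-1/10, 4/5, -1/4] . (h_s_2, h_s_3, h_s_4) = 1
  [-7/20, -1/20, 4/5] . (h_s_2, h_s_3, h_s_4) = 1

Solving yields:
  h_s_2 = 9600/2879
  h_s_3 = 7380/2879
  h_s_4 = 8260/2879

Starting state is s_2, so the expected hitting time is h_s_2 = 9600/2879.

Answer: 9600/2879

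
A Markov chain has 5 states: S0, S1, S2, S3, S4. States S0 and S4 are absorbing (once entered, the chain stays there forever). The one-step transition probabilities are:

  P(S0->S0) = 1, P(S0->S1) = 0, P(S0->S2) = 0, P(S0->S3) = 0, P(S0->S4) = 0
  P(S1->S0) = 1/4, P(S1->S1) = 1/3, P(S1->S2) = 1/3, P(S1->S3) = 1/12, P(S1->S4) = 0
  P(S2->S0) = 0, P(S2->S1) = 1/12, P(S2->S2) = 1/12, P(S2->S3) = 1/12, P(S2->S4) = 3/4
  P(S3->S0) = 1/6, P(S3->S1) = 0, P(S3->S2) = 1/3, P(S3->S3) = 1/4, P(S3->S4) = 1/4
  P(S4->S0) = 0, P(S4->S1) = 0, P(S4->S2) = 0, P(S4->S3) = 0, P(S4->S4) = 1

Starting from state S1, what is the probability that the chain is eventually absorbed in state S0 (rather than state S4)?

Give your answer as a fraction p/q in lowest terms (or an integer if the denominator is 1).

Let a_i = P(absorbed in S0 | start in state i).
Boundary conditions: a_S0 = 1, a_S4 = 0.
For each transient state i, a_i = sum_j P(i->j) * a_j:
  a_S1 = 1/4*a_S0 + 1/3*a_S1 + 1/3*a_S2 + 1/12*a_S3 + 0*a_S4
  a_S2 = 0*a_S0 + 1/12*a_S1 + 1/12*a_S2 + 1/12*a_S3 + 3/4*a_S4
  a_S3 = 1/6*a_S0 + 0*a_S1 + 1/3*a_S2 + 1/4*a_S3 + 1/4*a_S4

Substituting a_S0 = 1 and a_S4 = 0, rearrange to (I - Q) a = r where r[i] = P(i -> S0):
  [2/3, -1/3, -1/12] . (a_S1, a_S2, a_S3) = 1/4
  [-1/12, 11/12, -1/12] . (a_S1, a_S2, a_S3) = 0
  [0, -1/3, 3/4] . (a_S1, a_S2, a_S3) = 1/6

Solving yields:
  a_S1 = 7/16
  a_S2 = 1/16
  a_S3 = 1/4

Starting state is S1, so the absorption probability is a_S1 = 7/16.

Answer: 7/16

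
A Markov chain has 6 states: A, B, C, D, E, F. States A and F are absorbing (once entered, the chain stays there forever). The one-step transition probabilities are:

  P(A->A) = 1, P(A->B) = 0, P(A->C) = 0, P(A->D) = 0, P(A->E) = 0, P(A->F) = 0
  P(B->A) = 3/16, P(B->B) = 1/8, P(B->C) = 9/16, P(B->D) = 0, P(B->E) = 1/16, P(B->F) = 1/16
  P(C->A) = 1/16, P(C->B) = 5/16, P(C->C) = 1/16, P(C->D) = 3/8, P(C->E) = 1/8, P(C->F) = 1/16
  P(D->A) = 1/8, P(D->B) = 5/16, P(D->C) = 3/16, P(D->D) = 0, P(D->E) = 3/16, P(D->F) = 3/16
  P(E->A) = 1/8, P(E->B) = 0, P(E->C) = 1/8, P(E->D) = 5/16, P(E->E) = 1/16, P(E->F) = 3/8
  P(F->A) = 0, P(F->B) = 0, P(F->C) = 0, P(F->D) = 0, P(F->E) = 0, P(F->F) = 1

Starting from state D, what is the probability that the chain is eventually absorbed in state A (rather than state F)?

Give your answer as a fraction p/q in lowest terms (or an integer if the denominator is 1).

Let a_i = P(absorbed in A | start in state i).
Boundary conditions: a_A = 1, a_F = 0.
For each transient state i, a_i = sum_j P(i->j) * a_j:
  a_B = 3/16*a_A + 1/8*a_B + 9/16*a_C + 0*a_D + 1/16*a_E + 1/16*a_F
  a_C = 1/16*a_A + 5/16*a_B + 1/16*a_C + 3/8*a_D + 1/8*a_E + 1/16*a_F
  a_D = 1/8*a_A + 5/16*a_B + 3/16*a_C + 0*a_D + 3/16*a_E + 3/16*a_F
  a_E = 1/8*a_A + 0*a_B + 1/8*a_C + 5/16*a_D + 1/16*a_E + 3/8*a_F

Substituting a_A = 1 and a_F = 0, rearrange to (I - Q) a = r where r[i] = P(i -> A):
  [7/8, -9/16, 0, -1/16] . (a_B, a_C, a_D, a_E) = 3/16
  [-5/16, 15/16, -3/8, -1/8] . (a_B, a_C, a_D, a_E) = 1/16
  [-5/16, -3/16, 1, -3/16] . (a_B, a_C, a_D, a_E) = 1/8
  [0, -1/8, -5/16, 15/16] . (a_B, a_C, a_D, a_E) = 1/8

Solving yields:
  a_B = 409/753
  a_C = 2494/5271
  a_D = 2363/5271
  a_E = 1823/5271

Starting state is D, so the absorption probability is a_D = 2363/5271.

Answer: 2363/5271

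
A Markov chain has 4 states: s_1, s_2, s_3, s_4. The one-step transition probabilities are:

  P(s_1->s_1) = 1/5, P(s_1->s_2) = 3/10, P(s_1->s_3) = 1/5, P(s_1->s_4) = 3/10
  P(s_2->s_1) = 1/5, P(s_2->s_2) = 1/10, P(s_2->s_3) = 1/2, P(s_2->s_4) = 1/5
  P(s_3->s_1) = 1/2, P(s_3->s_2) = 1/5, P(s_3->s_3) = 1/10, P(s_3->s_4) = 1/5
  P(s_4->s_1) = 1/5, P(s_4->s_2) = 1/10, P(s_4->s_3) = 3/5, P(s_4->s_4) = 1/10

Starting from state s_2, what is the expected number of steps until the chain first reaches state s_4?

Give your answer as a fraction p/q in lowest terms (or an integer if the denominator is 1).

Answer: 1490/341

Derivation:
Let h_i = expected steps to first reach s_4 from state i.
Boundary: h_s_4 = 0.
First-step equations for the other states:
  h_s_1 = 1 + 1/5*h_s_1 + 3/10*h_s_2 + 1/5*h_s_3 + 3/10*h_s_4
  h_s_2 = 1 + 1/5*h_s_1 + 1/10*h_s_2 + 1/2*h_s_3 + 1/5*h_s_4
  h_s_3 = 1 + 1/2*h_s_1 + 1/5*h_s_2 + 1/10*h_s_3 + 1/5*h_s_4

Substituting h_s_4 = 0 and rearranging gives the linear system (I - Q) h = 1:
  [4/5, -3/10, -1/5] . (h_s_1, h_s_2, h_s_3) = 1
  [-1/5, 9/10, -1/2] . (h_s_1, h_s_2, h_s_3) = 1
  [-1/2, -1/5, 9/10] . (h_s_1, h_s_2, h_s_3) = 1

Solving yields:
  h_s_1 = 1350/341
  h_s_2 = 1490/341
  h_s_3 = 1460/341

Starting state is s_2, so the expected hitting time is h_s_2 = 1490/341.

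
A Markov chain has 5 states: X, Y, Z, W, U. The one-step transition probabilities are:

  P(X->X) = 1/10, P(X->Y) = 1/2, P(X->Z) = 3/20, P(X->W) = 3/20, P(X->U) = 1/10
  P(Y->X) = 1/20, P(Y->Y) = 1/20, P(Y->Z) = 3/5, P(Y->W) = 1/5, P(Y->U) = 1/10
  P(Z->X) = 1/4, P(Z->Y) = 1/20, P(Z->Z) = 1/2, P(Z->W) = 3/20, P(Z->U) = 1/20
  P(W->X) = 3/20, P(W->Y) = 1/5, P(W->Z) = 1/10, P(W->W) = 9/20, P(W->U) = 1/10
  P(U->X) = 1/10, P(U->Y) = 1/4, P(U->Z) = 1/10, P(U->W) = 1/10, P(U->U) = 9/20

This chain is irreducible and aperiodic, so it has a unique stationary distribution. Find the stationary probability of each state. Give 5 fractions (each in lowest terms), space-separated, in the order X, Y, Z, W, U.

The stationary distribution satisfies pi = pi * P, i.e.:
  pi_X = 1/10*pi_X + 1/20*pi_Y + 1/4*pi_Z + 3/20*pi_W + 1/10*pi_U
  pi_Y = 1/2*pi_X + 1/20*pi_Y + 1/20*pi_Z + 1/5*pi_W + 1/4*pi_U
  pi_Z = 3/20*pi_X + 3/5*pi_Y + 1/2*pi_Z + 1/10*pi_W + 1/10*pi_U
  pi_W = 3/20*pi_X + 1/5*pi_Y + 3/20*pi_Z + 9/20*pi_W + 1/10*pi_U
  pi_U = 1/10*pi_X + 1/10*pi_Y + 1/20*pi_Z + 1/10*pi_W + 9/20*pi_U
with normalization: pi_X + pi_Y + pi_Z + pi_W + pi_U = 1.

Using the first 4 balance equations plus normalization, the linear system A*pi = b is:
  [-9/10, 1/20, 1/4, 3/20, 1/10] . pi = 0
  [1/2, -19/20, 1/20, 1/5, 1/4] . pi = 0
  [3/20, 3/5, -1/2, 1/10, 1/10] . pi = 0
  [3/20, 1/5, 3/20, -11/20, 1/10] . pi = 0
  [1, 1, 1, 1, 1] . pi = 1

Solving yields:
  pi_X = 12578/83299
  pi_Y = 14690/83299
  pi_Z = 27173/83299
  pi_W = 18133/83299
  pi_U = 10725/83299

Verification (pi * P):
  12578/83299*1/10 + 14690/83299*1/20 + 27173/83299*1/4 + 18133/83299*3/20 + 10725/83299*1/10 = 12578/83299 = pi_X  (ok)
  12578/83299*1/2 + 14690/83299*1/20 + 27173/83299*1/20 + 18133/83299*1/5 + 10725/83299*1/4 = 14690/83299 = pi_Y  (ok)
  12578/83299*3/20 + 14690/83299*3/5 + 27173/83299*1/2 + 18133/83299*1/10 + 10725/83299*1/10 = 27173/83299 = pi_Z  (ok)
  12578/83299*3/20 + 14690/83299*1/5 + 27173/83299*3/20 + 18133/83299*9/20 + 10725/83299*1/10 = 18133/83299 = pi_W  (ok)
  12578/83299*1/10 + 14690/83299*1/10 + 27173/83299*1/20 + 18133/83299*1/10 + 10725/83299*9/20 = 10725/83299 = pi_U  (ok)

Answer: 12578/83299 14690/83299 27173/83299 18133/83299 10725/83299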